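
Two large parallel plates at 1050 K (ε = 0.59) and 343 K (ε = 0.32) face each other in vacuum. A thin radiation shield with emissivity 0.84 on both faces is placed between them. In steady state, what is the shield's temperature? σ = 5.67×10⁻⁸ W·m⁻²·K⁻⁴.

T_s ≈ 940 K

In steady state the net flux on the hot side equals that on the cold side.
σ(T₁⁴−T_s⁴)/D₁ = σ(T_s⁴−T₂⁴)/D₂, with D₁ = 1/ε₁+1/ε_s−1 = 1.885, D₂ = 1/ε_s+1/ε₂−1 = 3.315.
Solve for T_s⁴: T_s⁴ = (D₂·T₁⁴ + D₁·T₂⁴)/(D₁+D₂) = 7.799×10¹¹ K⁴.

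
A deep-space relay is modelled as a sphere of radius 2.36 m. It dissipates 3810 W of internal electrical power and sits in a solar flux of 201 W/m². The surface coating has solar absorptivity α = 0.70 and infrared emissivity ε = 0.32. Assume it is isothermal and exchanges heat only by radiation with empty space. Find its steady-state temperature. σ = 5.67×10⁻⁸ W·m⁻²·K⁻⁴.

At steady state, absorbed solar power + internal power = radiated power.
Absorbed: α·S·A_cross = 0.70·201·17.50 = 2462 W (cross-section πr²).
Total input = 2462 + 3810 = 6272 W.
Radiated: εσ·A_surf·T⁴ with A_surf = 4πr² = 69.99 m².
T⁴ = 6272/(0.32·5.67×10⁻⁸·69.99) = 4.939×10⁹ K⁴.

T ≈ 265 K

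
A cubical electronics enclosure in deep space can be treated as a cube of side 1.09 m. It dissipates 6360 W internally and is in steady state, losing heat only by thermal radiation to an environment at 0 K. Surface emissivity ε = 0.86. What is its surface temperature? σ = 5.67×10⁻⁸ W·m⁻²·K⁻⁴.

Steady state: internal power = radiated power, P = εσA T⁴.
Radiating area A = 6L² = 7.129 m².
T⁴ = P/(εσA) = 6360/(0.86·5.67×10⁻⁸·7.129) = 1.830×10¹⁰ K⁴.
T = (1.830×10¹⁰)^(1/4).

T ≈ 368 K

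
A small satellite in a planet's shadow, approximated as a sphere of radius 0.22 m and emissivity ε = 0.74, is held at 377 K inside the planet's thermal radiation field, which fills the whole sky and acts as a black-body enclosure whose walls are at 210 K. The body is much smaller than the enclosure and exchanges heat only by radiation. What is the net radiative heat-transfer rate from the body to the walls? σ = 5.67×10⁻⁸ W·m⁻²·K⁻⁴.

P_net ≈ 466 W

For a small grey body in a large enclosure: P_net = εσA(T_body⁴ − T_wall⁴).
A = 4πr² = 0.6082 m²; T_body⁴ − T_wall⁴ = 2.020×10¹⁰ − 1.945×10⁹ = 1.826×10¹⁰ K⁴.
|P_net| = 0.74·5.67×10⁻⁸·0.6082·1.826×10¹⁰.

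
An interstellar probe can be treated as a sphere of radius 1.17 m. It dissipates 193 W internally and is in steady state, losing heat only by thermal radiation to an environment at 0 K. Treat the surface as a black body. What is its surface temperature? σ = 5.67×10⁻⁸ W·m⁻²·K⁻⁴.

T ≈ 119 K

Steady state: internal power = radiated power, P = εσA T⁴.
Radiating area A = 4πr² = 17.20 m².
T⁴ = P/(εσA) = 193/(1.0·5.67×10⁻⁸·17.20) = 1.979×10⁸ K⁴.
T = (1.979×10⁸)^(1/4).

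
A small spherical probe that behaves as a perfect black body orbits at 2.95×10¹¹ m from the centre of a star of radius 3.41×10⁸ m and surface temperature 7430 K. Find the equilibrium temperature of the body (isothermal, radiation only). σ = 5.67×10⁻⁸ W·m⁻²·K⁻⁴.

The star's surface emits σT_*⁴; at distance d the flux is S = σT_*⁴(R_*/d)².
S = 5.67×10⁻⁸·(7430)⁴·(3.41×10⁸/2.95×10¹¹)² = 230.9 W/m².
For an isothermal sphere T⁴ = (1−a)S/(4σ) = 1.018×10⁹ K⁴.

T ≈ 179 K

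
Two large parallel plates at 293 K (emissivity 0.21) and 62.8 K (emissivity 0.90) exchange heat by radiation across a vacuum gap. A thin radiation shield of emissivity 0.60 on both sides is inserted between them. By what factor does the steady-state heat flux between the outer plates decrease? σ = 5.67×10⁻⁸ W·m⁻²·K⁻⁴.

Without shield: q₀ = σΔ(T⁴)/(1/ε₁+1/ε₂−1) with denominator 4.873.
With shield the two gaps are in series; the resistances add: (1/ε₁+1/ε_s−1)+(1/ε_s+1/ε₂−1) = 5.429+1.778 = 7.206.
Heat-flux ratio q₀/q = 7.206/4.873.

factor ≈ 1.48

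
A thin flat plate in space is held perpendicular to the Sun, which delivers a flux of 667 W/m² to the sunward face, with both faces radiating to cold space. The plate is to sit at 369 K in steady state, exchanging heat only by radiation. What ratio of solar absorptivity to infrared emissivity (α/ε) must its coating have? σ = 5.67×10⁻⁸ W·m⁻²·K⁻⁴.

Balance: αS·A = εσ·2A·T⁴ ⇒ α/ε = 2σT⁴/S.
α/ε = 2·5.67×10⁻⁸·(369)⁴/667 = 2·5.67×10⁻⁸·1.854×10¹⁰/667.

α/ε ≈ 3.15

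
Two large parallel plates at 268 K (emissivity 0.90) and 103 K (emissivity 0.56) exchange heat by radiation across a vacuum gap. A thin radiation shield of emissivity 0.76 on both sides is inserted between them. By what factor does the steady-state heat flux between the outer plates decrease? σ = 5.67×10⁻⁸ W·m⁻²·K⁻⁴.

factor ≈ 1.86

Without shield: q₀ = σΔ(T⁴)/(1/ε₁+1/ε₂−1) with denominator 1.897.
With shield the two gaps are in series; the resistances add: (1/ε₁+1/ε_s−1)+(1/ε_s+1/ε₂−1) = 1.427+2.102 = 3.528.
Heat-flux ratio q₀/q = 3.528/1.897.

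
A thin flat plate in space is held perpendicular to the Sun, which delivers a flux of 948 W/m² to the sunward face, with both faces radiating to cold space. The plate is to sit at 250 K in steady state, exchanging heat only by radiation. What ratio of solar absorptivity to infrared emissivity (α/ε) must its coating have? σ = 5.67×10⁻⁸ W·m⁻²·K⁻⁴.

α/ε ≈ 0.467

Balance: αS·A = εσ·2A·T⁴ ⇒ α/ε = 2σT⁴/S.
α/ε = 2·5.67×10⁻⁸·(250)⁴/948 = 2·5.67×10⁻⁸·3.906×10⁹/948.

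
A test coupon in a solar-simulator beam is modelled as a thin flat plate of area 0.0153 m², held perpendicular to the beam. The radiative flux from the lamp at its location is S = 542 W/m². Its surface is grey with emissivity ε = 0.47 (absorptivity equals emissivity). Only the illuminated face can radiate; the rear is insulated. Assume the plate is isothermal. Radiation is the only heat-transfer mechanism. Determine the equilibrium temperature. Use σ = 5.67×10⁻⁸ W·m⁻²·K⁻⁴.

T ≈ 313 K

At equilibrium, absorbed power = emitted power.
Absorbing cross-section = A = 0.01530 m²; emitting surface = A = 0.01530 m² (ratio 1).
εS·A_cross = εσ·A_surf·T⁴  ⇒  T⁴ = S/(1σ)   (ε cancels).
T⁴ = 542/(1·5.67×10⁻⁸) = 9.559×10⁹ K⁴.
T = (9.559×10⁹)^(1/4).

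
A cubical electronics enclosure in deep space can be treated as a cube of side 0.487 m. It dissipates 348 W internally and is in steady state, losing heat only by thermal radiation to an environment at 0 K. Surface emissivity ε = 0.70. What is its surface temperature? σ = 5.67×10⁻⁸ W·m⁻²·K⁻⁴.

T ≈ 280 K

Steady state: internal power = radiated power, P = εσA T⁴.
Radiating area A = 6L² = 1.423 m².
T⁴ = P/(εσA) = 348/(0.70·5.67×10⁻⁸·1.423) = 6.162×10⁹ K⁴.
T = (6.162×10⁹)^(1/4).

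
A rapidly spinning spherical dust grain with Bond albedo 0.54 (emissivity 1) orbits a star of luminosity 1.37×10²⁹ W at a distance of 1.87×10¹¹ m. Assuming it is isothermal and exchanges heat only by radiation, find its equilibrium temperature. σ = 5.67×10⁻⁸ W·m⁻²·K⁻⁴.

T ≈ 892 K

First find the stellar flux at distance d: S = L/(4πd²) = 1.37×10²⁹/(4π·(1.87×10¹¹)²) = 3.118×10⁵ W/m².
For an isothermal sphere, absorbed (1−a)S·πr² = emitted σ·4πr²·T⁴, so T⁴ = (1−a)S/(4σ).
T⁴ = 0.460·3.118×10⁵/(4·5.67×10⁻⁸) = 6.323×10¹¹ K⁴.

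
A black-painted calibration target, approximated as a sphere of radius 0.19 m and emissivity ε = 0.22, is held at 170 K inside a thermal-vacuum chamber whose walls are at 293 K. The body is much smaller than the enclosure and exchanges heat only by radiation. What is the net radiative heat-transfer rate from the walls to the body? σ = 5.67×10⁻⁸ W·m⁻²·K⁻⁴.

P_net ≈ 37.0 W

For a small grey body in a large enclosure: P_net = εσA(T_body⁴ − T_wall⁴).
A = 4πr² = 0.4536 m²; T_body⁴ − T_wall⁴ = 8.352×10⁸ − 7.370×10⁹ = -6.535×10⁹ K⁴.
|P_net| = 0.22·5.67×10⁻⁸·0.4536·6.535×10⁹.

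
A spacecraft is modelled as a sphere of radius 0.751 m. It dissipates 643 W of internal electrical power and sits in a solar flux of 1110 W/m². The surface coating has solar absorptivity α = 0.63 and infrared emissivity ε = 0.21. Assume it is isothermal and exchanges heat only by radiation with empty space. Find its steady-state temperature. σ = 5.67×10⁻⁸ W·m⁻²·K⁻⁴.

At steady state, absorbed solar power + internal power = radiated power.
Absorbed: α·S·A_cross = 0.63·1110·1.772 = 1239 W (cross-section πr²).
Total input = 1239 + 643 = 1882 W.
Radiated: εσ·A_surf·T⁴ with A_surf = 4πr² = 7.087 m².
T⁴ = 1882/(0.21·5.67×10⁻⁸·7.087) = 2.230×10¹⁰ K⁴.

T ≈ 386 K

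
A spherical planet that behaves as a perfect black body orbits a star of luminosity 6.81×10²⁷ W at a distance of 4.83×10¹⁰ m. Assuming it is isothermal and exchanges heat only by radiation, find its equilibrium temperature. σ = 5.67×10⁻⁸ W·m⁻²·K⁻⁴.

T ≈ 1010 K

First find the stellar flux at distance d: S = L/(4πd²) = 6.81×10²⁷/(4π·(4.83×10¹⁰)²) = 2.323×10⁵ W/m².
For an isothermal sphere, absorbed (1−a)S·πr² = emitted σ·4πr²·T⁴, so T⁴ = (1−a)S/(4σ).
T⁴ = 1.00·2.323×10⁵/(4·5.67×10⁻⁸) = 1.024×10¹² K⁴.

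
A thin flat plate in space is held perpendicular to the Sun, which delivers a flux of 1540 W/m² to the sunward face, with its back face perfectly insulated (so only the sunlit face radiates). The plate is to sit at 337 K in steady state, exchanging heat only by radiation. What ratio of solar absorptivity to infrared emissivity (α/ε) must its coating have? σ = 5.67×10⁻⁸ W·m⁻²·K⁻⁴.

α/ε ≈ 0.475

Balance: αS·A = εσ·1A·T⁴ ⇒ α/ε = σT⁴/S.
α/ε = 5.67×10⁻⁸·(337)⁴/1540 = 5.67×10⁻⁸·1.290×10¹⁰/1540.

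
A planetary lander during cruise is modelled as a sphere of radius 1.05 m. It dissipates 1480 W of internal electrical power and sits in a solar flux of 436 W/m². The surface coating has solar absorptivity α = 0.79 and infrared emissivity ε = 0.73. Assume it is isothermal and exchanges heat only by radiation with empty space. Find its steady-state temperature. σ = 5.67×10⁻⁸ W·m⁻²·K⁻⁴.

T ≈ 261 K

At steady state, absorbed solar power + internal power = radiated power.
Absorbed: α·S·A_cross = 0.79·436·3.464 = 1193 W (cross-section πr²).
Total input = 1193 + 1480 = 2673 W.
Radiated: εσ·A_surf·T⁴ with A_surf = 4πr² = 13.85 m².
T⁴ = 2673/(0.73·5.67×10⁻⁸·13.85) = 4.661×10⁹ K⁴.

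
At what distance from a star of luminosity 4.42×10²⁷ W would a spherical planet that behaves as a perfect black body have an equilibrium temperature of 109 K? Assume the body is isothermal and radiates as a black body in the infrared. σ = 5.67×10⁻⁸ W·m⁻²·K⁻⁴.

For an isothermal black-emitting sphere, (1−a)S·πr² = σ·4πr²·T⁴ ⇒ S = 4σT⁴/(1−a).
S = 4·5.67×10⁻⁸·(109)⁴/1.00 = 32.01 W/m².
Flux falls as S = L/(4πd²), so d = √(L/(4πS)) = √(4.42×10²⁷/(4π·32.01)).

d ≈ 3.31×10¹² m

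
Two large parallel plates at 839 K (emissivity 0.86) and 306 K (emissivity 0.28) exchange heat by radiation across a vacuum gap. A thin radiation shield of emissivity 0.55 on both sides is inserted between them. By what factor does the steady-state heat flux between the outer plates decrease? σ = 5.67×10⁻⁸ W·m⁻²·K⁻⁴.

factor ≈ 1.71

Without shield: q₀ = σΔ(T⁴)/(1/ε₁+1/ε₂−1) with denominator 3.734.
With shield the two gaps are in series; the resistances add: (1/ε₁+1/ε_s−1)+(1/ε_s+1/ε₂−1) = 1.981+4.390 = 6.371.
Heat-flux ratio q₀/q = 6.371/3.734.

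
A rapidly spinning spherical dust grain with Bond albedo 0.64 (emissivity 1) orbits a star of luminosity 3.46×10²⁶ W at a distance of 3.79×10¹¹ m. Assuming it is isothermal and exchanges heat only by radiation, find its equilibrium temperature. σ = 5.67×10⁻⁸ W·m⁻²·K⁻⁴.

First find the stellar flux at distance d: S = L/(4πd²) = 3.46×10²⁶/(4π·(3.79×10¹¹)²) = 191.7 W/m².
For an isothermal sphere, absorbed (1−a)S·πr² = emitted σ·4πr²·T⁴, so T⁴ = (1−a)S/(4σ).
T⁴ = 0.360·191.7/(4·5.67×10⁻⁸) = 3.043×10⁸ K⁴.

T ≈ 132 K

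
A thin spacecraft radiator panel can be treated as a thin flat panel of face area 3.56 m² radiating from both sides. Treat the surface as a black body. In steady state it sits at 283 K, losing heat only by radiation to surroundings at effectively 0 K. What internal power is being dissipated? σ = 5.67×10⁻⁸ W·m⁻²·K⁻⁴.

P ≈ 2590 W

Steady state: P = εσA T⁴.
A = 2·3.56 = 7.120 m²; T⁴ = (283)⁴ = 6.414×10⁹ K⁴.
P = 1.0 × 5.67×10⁻⁸ × 7.120 × 6.414×10⁹.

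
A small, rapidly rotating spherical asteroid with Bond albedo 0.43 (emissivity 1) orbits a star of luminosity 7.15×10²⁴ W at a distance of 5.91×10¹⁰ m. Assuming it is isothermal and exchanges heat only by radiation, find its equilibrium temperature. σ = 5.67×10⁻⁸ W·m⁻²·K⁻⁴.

First find the stellar flux at distance d: S = L/(4πd²) = 7.15×10²⁴/(4π·(5.91×10¹⁰)²) = 162.9 W/m².
For an isothermal sphere, absorbed (1−a)S·πr² = emitted σ·4πr²·T⁴, so T⁴ = (1−a)S/(4σ).
T⁴ = 0.570·162.9/(4·5.67×10⁻⁸) = 4.094×10⁸ K⁴.

T ≈ 142 K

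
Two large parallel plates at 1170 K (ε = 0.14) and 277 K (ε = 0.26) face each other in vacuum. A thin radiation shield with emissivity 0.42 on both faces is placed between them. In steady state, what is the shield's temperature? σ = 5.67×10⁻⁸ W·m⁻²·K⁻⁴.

T_s ≈ 920 K

In steady state the net flux on the hot side equals that on the cold side.
σ(T₁⁴−T_s⁴)/D₁ = σ(T_s⁴−T₂⁴)/D₂, with D₁ = 1/ε₁+1/ε_s−1 = 8.524, D₂ = 1/ε_s+1/ε₂−1 = 5.227.
Solve for T_s⁴: T_s⁴ = (D₂·T₁⁴ + D₁·T₂⁴)/(D₁+D₂) = 7.160×10¹¹ K⁴.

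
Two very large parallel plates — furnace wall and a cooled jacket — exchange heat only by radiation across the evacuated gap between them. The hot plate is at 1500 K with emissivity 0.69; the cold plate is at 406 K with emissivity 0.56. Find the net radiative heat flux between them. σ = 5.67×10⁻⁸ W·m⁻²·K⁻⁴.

q ≈ 1.28×10⁵ W/m²

For two infinite grey parallel plates, q = σ(T₁⁴ − T₂⁴)/(1/ε₁ + 1/ε₂ − 1).
T₁⁴ − T₂⁴ = 5.062×10¹² − 2.717×10¹⁰ = 5.035×10¹² K⁴.
1/ε₁ + 1/ε₂ − 1 = 1.449 + 1.786 − 1 = 2.235.
q = 5.67×10⁻⁸ × 5.035×10¹² / 2.235.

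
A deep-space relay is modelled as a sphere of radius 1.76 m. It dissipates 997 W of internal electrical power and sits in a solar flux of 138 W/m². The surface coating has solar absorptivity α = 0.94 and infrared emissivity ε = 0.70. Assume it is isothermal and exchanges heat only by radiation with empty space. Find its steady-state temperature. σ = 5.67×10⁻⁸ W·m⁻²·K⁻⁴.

T ≈ 196 K

At steady state, absorbed solar power + internal power = radiated power.
Absorbed: α·S·A_cross = 0.94·138·9.731 = 1262 W (cross-section πr²).
Total input = 1262 + 997 = 2259 W.
Radiated: εσ·A_surf·T⁴ with A_surf = 4πr² = 38.93 m².
T⁴ = 2259/(0.70·5.67×10⁻⁸·38.93) = 1.462×10⁹ K⁴.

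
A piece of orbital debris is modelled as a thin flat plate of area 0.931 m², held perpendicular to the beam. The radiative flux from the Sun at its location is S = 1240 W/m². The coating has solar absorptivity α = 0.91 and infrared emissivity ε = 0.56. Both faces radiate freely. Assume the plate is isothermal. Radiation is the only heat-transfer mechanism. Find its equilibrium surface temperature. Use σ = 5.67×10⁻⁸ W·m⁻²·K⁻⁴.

T ≈ 365 K

At equilibrium, absorbed power = emitted power.
Absorbing cross-section = A = 0.9310 m²; emitting surface = 2A = 1.862 m² (ratio 2).
αS·A_cross = εσ·A_surf·T⁴  ⇒  T⁴ = αS/(ε·2σ).
T⁴ = 0.910·1240/(0.56·2·5.67×10⁻⁸) = 1.777×10¹⁰ K⁴.
T = (1.777×10¹⁰)^(1/4).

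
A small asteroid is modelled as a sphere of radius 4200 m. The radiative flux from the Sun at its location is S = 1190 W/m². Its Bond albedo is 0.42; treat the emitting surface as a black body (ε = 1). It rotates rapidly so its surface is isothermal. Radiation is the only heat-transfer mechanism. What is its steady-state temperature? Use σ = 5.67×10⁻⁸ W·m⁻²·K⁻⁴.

At equilibrium, absorbed power = emitted power.
Absorbing cross-section = πr² = 5.542×10⁷ m²; emitting surface = 4πr² = 2.217×10⁸ m² (ratio 4).
(1−a)S·A_cross = εσ·A_surf·T⁴  ⇒  T⁴ = (1−a)S/(4σ).
T⁴ = 0.580·1190/(4·5.67×10⁻⁸) = 3.043×10⁹ K⁴.
T = (3.043×10⁹)^(1/4).

T ≈ 235 K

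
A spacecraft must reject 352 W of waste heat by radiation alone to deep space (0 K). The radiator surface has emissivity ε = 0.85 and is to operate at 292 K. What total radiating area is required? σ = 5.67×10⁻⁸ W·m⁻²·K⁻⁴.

A ≈ 1.00 m²

P = εσA T⁴ ⇒ A = P/(εσT⁴).
T⁴ = 7.270×10⁹ K⁴.
A = 352/(0.85 × 5.67×10⁻⁸ × 7.270×10⁹).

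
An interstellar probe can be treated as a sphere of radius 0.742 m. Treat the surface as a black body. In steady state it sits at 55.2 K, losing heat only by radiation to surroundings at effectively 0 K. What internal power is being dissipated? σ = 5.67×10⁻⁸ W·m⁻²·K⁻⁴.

P ≈ 3.64 W

Steady state: P = εσA T⁴.
A = 4πr² = 6.919 m²; T⁴ = (55.2)⁴ = 9.284×10⁶ K⁴.
P = 1.0 × 5.67×10⁻⁸ × 6.919 × 9.284×10⁶.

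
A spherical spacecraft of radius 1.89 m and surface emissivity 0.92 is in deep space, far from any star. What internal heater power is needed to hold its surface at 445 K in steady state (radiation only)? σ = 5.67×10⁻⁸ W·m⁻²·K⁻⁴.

P ≈ 91800 W

P = εσ·4πr²·T⁴.
4πr² = 44.89 m²; T⁴ = 3.921×10¹⁰ K⁴.
P = 0.92·5.67×10⁻⁸·44.89·3.921×10¹⁰.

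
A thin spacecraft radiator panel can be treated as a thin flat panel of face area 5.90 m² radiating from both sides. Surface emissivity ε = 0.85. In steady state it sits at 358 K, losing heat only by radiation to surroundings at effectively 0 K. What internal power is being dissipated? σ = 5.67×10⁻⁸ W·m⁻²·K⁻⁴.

P ≈ 9340 W

Steady state: P = εσA T⁴.
A = 2·5.90 = 11.80 m²; T⁴ = (358)⁴ = 1.643×10¹⁰ K⁴.
P = 0.85 × 5.67×10⁻⁸ × 11.80 × 1.643×10¹⁰.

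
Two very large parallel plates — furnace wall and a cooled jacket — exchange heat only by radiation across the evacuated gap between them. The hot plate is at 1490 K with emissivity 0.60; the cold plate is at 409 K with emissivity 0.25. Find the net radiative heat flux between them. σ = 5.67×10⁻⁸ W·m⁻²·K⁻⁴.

q ≈ 59500 W/m²

For two infinite grey parallel plates, q = σ(T₁⁴ − T₂⁴)/(1/ε₁ + 1/ε₂ − 1).
T₁⁴ − T₂⁴ = 4.929×10¹² − 2.798×10¹⁰ = 4.901×10¹² K⁴.
1/ε₁ + 1/ε₂ − 1 = 1.667 + 4.000 − 1 = 4.667.
q = 5.67×10⁻⁸ × 4.901×10¹² / 4.667.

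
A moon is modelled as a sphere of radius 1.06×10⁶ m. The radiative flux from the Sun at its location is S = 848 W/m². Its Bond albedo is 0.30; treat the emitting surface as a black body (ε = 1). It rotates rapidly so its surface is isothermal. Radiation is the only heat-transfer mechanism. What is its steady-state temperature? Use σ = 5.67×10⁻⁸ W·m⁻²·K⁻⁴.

At equilibrium, absorbed power = emitted power.
Absorbing cross-section = πr² = 3.530×10¹² m²; emitting surface = 4πr² = 1.412×10¹³ m² (ratio 4).
(1−a)S·A_cross = εσ·A_surf·T⁴  ⇒  T⁴ = (1−a)S/(4σ).
T⁴ = 0.700·848/(4·5.67×10⁻⁸) = 2.617×10⁹ K⁴.
T = (2.617×10⁹)^(1/4).

T ≈ 226 K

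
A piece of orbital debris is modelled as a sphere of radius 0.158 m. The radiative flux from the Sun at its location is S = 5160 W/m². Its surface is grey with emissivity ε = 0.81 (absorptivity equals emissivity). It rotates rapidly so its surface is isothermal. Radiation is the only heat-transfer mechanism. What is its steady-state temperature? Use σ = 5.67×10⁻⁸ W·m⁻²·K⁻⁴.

T ≈ 388 K

At equilibrium, absorbed power = emitted power.
Absorbing cross-section = πr² = 0.07843 m²; emitting surface = 4πr² = 0.3137 m² (ratio 4).
εS·A_cross = εσ·A_surf·T⁴  ⇒  T⁴ = S/(4σ)   (ε cancels).
T⁴ = 5160/(4·5.67×10⁻⁸) = 2.275×10¹⁰ K⁴.
T = (2.275×10¹⁰)^(1/4).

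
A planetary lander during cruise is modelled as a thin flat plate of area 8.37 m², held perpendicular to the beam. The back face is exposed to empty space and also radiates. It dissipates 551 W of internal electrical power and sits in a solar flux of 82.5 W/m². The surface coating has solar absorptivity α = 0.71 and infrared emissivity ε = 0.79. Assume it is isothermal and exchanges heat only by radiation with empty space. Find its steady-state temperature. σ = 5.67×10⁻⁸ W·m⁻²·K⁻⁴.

T ≈ 193 K

At steady state, absorbed solar power + internal power = radiated power.
Absorbed: α·S·A_cross = 0.71·82.5·8.370 = 490.3 W (cross-section A).
Total input = 490.3 + 551 = 1041 W.
Radiated: εσ·A_surf·T⁴ with A_surf = 2A = 16.74 m².
T⁴ = 1041/(0.79·5.67×10⁻⁸·16.74) = 1.389×10⁹ K⁴.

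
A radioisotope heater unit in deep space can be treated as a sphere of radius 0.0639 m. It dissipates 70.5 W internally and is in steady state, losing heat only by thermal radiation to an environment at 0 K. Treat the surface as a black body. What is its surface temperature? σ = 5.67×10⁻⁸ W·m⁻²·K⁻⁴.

Steady state: internal power = radiated power, P = εσA T⁴.
Radiating area A = 4πr² = 0.05131 m².
T⁴ = P/(εσA) = 70.5/(1.0·5.67×10⁻⁸·0.05131) = 2.423×10¹⁰ K⁴.
T = (2.423×10¹⁰)^(1/4).

T ≈ 395 K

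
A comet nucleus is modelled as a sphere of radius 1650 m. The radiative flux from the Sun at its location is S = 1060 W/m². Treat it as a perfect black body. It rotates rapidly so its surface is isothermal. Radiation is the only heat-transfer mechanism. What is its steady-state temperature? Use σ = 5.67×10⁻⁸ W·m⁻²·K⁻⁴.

T ≈ 261 K

At equilibrium, absorbed power = emitted power.
Absorbing cross-section = πr² = 8.553×10⁶ m²; emitting surface = 4πr² = 3.421×10⁷ m² (ratio 4).
S·A_cross = εσ·A_surf·T⁴  ⇒  T⁴ = S/(4σ).
T⁴ = 1.00·1060/(4·5.67×10⁻⁸) = 4.674×10⁹ K⁴.
T = (4.674×10⁹)^(1/4).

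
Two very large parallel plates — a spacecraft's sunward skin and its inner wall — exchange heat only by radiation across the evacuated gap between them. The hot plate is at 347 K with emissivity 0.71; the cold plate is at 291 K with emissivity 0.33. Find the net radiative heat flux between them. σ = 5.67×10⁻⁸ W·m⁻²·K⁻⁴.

q ≈ 121 W/m²

For two infinite grey parallel plates, q = σ(T₁⁴ − T₂⁴)/(1/ε₁ + 1/ε₂ − 1).
T₁⁴ − T₂⁴ = 1.450×10¹⁰ − 7.171×10⁹ = 7.327×10⁹ K⁴.
1/ε₁ + 1/ε₂ − 1 = 1.408 + 3.030 − 1 = 3.439.
q = 5.67×10⁻⁸ × 7.327×10⁹ / 3.439.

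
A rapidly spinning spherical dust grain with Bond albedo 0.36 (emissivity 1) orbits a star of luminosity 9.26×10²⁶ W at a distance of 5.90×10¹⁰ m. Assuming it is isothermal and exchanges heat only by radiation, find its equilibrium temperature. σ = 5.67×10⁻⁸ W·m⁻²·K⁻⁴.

T ≈ 494 K

First find the stellar flux at distance d: S = L/(4πd²) = 9.26×10²⁶/(4π·(5.90×10¹⁰)²) = 21170 W/m².
For an isothermal sphere, absorbed (1−a)S·πr² = emitted σ·4πr²·T⁴, so T⁴ = (1−a)S/(4σ).
T⁴ = 0.640·21170/(4·5.67×10⁻⁸) = 5.974×10¹⁰ K⁴.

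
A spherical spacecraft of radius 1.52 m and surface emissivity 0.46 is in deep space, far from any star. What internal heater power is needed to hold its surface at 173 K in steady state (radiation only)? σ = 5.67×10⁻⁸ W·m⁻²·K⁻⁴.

P = εσ·4πr²·T⁴.
4πr² = 29.03 m²; T⁴ = 8.957×10⁸ K⁴.
P = 0.46·5.67×10⁻⁸·29.03·8.957×10⁸.

P ≈ 678 W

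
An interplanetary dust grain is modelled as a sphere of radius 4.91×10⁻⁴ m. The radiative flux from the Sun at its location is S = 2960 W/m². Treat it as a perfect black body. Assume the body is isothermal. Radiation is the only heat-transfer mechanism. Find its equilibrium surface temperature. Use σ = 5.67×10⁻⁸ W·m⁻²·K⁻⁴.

T ≈ 338 K

At equilibrium, absorbed power = emitted power.
Absorbing cross-section = πr² = 7.574×10⁻⁷ m²; emitting surface = 4πr² = 3.030×10⁻⁶ m² (ratio 4).
S·A_cross = εσ·A_surf·T⁴  ⇒  T⁴ = S/(4σ).
T⁴ = 1.00·2960/(4·5.67×10⁻⁸) = 1.305×10¹⁰ K⁴.
T = (1.305×10¹⁰)^(1/4).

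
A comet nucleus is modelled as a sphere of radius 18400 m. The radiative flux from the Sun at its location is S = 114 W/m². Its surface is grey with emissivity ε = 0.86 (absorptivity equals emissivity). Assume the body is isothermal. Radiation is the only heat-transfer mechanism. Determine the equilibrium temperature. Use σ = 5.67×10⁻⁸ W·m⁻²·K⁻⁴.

At equilibrium, absorbed power = emitted power.
Absorbing cross-section = πr² = 1.064×10⁹ m²; emitting surface = 4πr² = 4.254×10⁹ m² (ratio 4).
εS·A_cross = εσ·A_surf·T⁴  ⇒  T⁴ = S/(4σ)   (ε cancels).
T⁴ = 114/(4·5.67×10⁻⁸) = 5.026×10⁸ K⁴.
T = (5.026×10⁸)^(1/4).

T ≈ 150 K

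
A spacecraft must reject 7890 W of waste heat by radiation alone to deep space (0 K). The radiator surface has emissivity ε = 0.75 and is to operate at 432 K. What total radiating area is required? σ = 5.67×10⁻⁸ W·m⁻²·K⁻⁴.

P = εσA T⁴ ⇒ A = P/(εσT⁴).
T⁴ = 3.483×10¹⁰ K⁴.
A = 7890/(0.75 × 5.67×10⁻⁸ × 3.483×10¹⁰).

A ≈ 5.33 m²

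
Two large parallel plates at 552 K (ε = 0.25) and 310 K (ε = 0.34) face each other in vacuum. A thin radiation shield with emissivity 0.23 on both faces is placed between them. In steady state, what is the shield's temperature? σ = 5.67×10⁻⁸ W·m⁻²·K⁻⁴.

T_s ≈ 468 K

In steady state the net flux on the hot side equals that on the cold side.
σ(T₁⁴−T_s⁴)/D₁ = σ(T_s⁴−T₂⁴)/D₂, with D₁ = 1/ε₁+1/ε_s−1 = 7.348, D₂ = 1/ε_s+1/ε₂−1 = 6.289.
Solve for T_s⁴: T_s⁴ = (D₂·T₁⁴ + D₁·T₂⁴)/(D₁+D₂) = 4.779×10¹⁰ K⁴.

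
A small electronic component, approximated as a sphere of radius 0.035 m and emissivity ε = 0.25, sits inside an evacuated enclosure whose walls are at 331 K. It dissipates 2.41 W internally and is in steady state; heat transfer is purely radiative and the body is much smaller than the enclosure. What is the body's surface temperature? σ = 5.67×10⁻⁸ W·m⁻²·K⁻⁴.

T ≈ 390 K

For a small grey body in a large enclosure, net radiated power = εσA(T⁴ − T_w⁴).
Steady state: P = εσA(T⁴ − T_w⁴) with A = 4πr² = 0.01539 m².
T⁴ = P/(εσA) + T_w⁴ = 2.41/(0.25·5.67×10⁻⁸·0.01539) + (331)⁴
    = 1.104×10¹⁰ + 1.200×10¹⁰ = 2.305×10¹⁰ K⁴.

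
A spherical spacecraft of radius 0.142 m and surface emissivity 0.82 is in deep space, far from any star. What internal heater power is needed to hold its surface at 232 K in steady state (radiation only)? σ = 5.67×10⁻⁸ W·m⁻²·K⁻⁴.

P = εσ·4πr²·T⁴.
4πr² = 0.2534 m²; T⁴ = 2.897×10⁹ K⁴.
P = 0.82·5.67×10⁻⁸·0.2534·2.897×10⁹.

P ≈ 34.1 W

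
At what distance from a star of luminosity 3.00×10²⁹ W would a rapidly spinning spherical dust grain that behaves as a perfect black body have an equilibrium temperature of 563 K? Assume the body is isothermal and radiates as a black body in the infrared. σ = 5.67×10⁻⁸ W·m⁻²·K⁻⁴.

d ≈ 1.02×10¹² m

For an isothermal black-emitting sphere, (1−a)S·πr² = σ·4πr²·T⁴ ⇒ S = 4σT⁴/(1−a).
S = 4·5.67×10⁻⁸·(563)⁴/1.00 = 22790 W/m².
Flux falls as S = L/(4πd²), so d = √(L/(4πS)) = √(3.00×10²⁹/(4π·22790)).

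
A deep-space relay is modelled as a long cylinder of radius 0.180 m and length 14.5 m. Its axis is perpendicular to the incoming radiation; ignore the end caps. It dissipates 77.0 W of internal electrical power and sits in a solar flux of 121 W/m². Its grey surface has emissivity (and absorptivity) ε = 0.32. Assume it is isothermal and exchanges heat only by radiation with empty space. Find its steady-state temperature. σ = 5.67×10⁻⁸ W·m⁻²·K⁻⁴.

At steady state, absorbed solar power + internal power = radiated power.
Absorbed: α·S·A_cross = 0.32·121·5.220 = 202.1 W (cross-section 2rL).
Total input = 202.1 + 77.0 = 279.1 W.
Radiated: εσ·A_surf·T⁴ with A_surf = 2πrL = 16.40 m².
T⁴ = 279.1/(0.32·5.67×10⁻⁸·16.40) = 9.381×10⁸ K⁴.

T ≈ 175 K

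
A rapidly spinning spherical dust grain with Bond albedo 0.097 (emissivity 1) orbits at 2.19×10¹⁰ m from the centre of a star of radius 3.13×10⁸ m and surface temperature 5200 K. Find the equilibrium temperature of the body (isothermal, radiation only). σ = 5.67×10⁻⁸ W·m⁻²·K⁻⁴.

T ≈ 429 K

The star's surface emits σT_*⁴; at distance d the flux is S = σT_*⁴(R_*/d)².
S = 5.67×10⁻⁸·(5200)⁴·(3.13×10⁸/2.19×10¹⁰)² = 8468 W/m².
For an isothermal sphere T⁴ = (1−a)S/(4σ) = 3.372×10¹⁰ K⁴.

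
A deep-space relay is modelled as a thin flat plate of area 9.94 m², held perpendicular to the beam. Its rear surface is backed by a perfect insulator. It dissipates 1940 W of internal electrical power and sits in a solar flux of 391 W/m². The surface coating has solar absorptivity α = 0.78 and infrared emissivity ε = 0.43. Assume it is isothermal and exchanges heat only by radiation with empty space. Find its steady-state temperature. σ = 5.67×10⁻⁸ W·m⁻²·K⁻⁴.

At steady state, absorbed solar power + internal power = radiated power.
Absorbed: α·S·A_cross = 0.78·391·9.940 = 3032 W (cross-section A).
Total input = 3032 + 1940 = 4972 W.
Radiated: εσ·A_surf·T⁴ with A_surf = A = 9.940 m².
T⁴ = 4972/(0.43·5.67×10⁻⁸·9.940) = 2.051×10¹⁰ K⁴.

T ≈ 378 K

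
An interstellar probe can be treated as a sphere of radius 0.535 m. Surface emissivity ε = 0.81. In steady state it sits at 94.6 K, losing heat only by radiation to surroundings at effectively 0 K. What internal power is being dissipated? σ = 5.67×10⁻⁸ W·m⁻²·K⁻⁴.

P ≈ 13.2 W

Steady state: P = εσA T⁴.
A = 4πr² = 3.597 m²; T⁴ = (94.6)⁴ = 8.009×10⁷ K⁴.
P = 0.81 × 5.67×10⁻⁸ × 3.597 × 8.009×10⁷.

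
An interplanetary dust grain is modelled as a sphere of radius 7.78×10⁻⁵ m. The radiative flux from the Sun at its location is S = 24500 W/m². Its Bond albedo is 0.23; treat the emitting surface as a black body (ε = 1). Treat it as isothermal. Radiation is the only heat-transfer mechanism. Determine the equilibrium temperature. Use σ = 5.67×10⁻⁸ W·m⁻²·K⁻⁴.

At equilibrium, absorbed power = emitted power.
Absorbing cross-section = πr² = 1.902×10⁻⁸ m²; emitting surface = 4πr² = 7.606×10⁻⁸ m² (ratio 4).
(1−a)S·A_cross = εσ·A_surf·T⁴  ⇒  T⁴ = (1−a)S/(4σ).
T⁴ = 0.770·24500/(4·5.67×10⁻⁸) = 8.318×10¹⁰ K⁴.
T = (8.318×10¹⁰)^(1/4).

T ≈ 537 K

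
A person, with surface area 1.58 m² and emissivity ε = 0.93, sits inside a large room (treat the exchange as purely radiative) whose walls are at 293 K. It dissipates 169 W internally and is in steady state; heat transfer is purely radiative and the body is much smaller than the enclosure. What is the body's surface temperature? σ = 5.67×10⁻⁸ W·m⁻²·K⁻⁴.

T ≈ 311 K

For a small grey body in a large enclosure, net radiated power = εσA(T⁴ − T_w⁴).
Steady state: P = εσA(T⁴ − T_w⁴) with A = 1.58 m².
T⁴ = P/(εσA) + T_w⁴ = 169/(0.93·5.67×10⁻⁸·1.580) + (293)⁴
    = 2.028×10⁹ + 7.370×10⁹ = 9.398×10⁹ K⁴.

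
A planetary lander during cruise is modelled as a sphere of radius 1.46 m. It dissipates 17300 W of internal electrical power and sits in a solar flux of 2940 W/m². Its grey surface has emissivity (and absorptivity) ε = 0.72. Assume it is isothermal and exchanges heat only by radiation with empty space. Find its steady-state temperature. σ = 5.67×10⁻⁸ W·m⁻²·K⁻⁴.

T ≈ 412 K

At steady state, absorbed solar power + internal power = radiated power.
Absorbed: α·S·A_cross = 0.72·2940·6.697 = 14180 W (cross-section πr²).
Total input = 14180 + 17300 = 31480 W.
Radiated: εσ·A_surf·T⁴ with A_surf = 4πr² = 26.79 m².
T⁴ = 31480/(0.72·5.67×10⁻⁸·26.79) = 2.878×10¹⁰ K⁴.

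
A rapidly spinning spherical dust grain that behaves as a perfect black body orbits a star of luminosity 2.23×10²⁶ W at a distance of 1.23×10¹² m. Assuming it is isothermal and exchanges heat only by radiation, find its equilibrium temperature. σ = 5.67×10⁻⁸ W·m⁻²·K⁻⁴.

T ≈ 84.8 K

First find the stellar flux at distance d: S = L/(4πd²) = 2.23×10²⁶/(4π·(1.23×10¹²)²) = 11.73 W/m².
For an isothermal sphere, absorbed (1−a)S·πr² = emitted σ·4πr²·T⁴, so T⁴ = (1−a)S/(4σ).
T⁴ = 1.00·11.73/(4·5.67×10⁻⁸) = 5.172×10⁷ K⁴.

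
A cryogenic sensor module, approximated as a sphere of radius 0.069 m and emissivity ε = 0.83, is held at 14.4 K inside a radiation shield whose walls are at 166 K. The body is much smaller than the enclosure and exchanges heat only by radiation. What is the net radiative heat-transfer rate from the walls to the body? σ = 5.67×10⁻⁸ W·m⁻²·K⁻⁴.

P_net ≈ 2.14 W

For a small grey body in a large enclosure: P_net = εσA(T_body⁴ − T_wall⁴).
A = 4πr² = 0.05983 m²; T_body⁴ − T_wall⁴ = 43000 − 7.593×10⁸ = -7.593×10⁸ K⁴.
|P_net| = 0.83·5.67×10⁻⁸·0.05983·7.593×10⁸.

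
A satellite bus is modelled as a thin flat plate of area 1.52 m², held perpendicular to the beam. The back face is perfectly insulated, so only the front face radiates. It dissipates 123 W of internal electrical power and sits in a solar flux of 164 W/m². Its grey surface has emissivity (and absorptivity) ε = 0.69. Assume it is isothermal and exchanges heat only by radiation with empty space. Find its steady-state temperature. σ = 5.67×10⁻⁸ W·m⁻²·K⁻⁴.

T ≈ 265 K

At steady state, absorbed solar power + internal power = radiated power.
Absorbed: α·S·A_cross = 0.69·164·1.520 = 172.0 W (cross-section A).
Total input = 172.0 + 123 = 295.0 W.
Radiated: εσ·A_surf·T⁴ with A_surf = A = 1.520 m².
T⁴ = 295.0/(0.69·5.67×10⁻⁸·1.520) = 4.961×10⁹ K⁴.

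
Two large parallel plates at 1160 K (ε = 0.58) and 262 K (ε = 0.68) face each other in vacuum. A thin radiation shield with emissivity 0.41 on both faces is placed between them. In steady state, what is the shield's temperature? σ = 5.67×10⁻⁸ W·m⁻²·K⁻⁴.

In steady state the net flux on the hot side equals that on the cold side.
σ(T₁⁴−T_s⁴)/D₁ = σ(T_s⁴−T₂⁴)/D₂, with D₁ = 1/ε₁+1/ε_s−1 = 3.163, D₂ = 1/ε_s+1/ε₂−1 = 2.910.
Solve for T_s⁴: T_s⁴ = (D₂·T₁⁴ + D₁·T₂⁴)/(D₁+D₂) = 8.700×10¹¹ K⁴.

T_s ≈ 966 K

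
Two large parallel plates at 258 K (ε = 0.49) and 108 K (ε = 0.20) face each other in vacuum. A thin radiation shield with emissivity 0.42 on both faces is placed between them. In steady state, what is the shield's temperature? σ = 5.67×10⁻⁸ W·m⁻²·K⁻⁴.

T_s ≈ 233 K

In steady state the net flux on the hot side equals that on the cold side.
σ(T₁⁴−T_s⁴)/D₁ = σ(T_s⁴−T₂⁴)/D₂, with D₁ = 1/ε₁+1/ε_s−1 = 3.422, D₂ = 1/ε_s+1/ε₂−1 = 6.381.
Solve for T_s⁴: T_s⁴ = (D₂·T₁⁴ + D₁·T₂⁴)/(D₁+D₂) = 2.932×10⁹ K⁴.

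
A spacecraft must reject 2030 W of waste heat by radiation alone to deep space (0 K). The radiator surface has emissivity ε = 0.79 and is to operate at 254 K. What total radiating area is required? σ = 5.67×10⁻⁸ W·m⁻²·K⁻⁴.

P = εσA T⁴ ⇒ A = P/(εσT⁴).
T⁴ = 4.162×10⁹ K⁴.
A = 2030/(0.79 × 5.67×10⁻⁸ × 4.162×10⁹).

A ≈ 10.9 m²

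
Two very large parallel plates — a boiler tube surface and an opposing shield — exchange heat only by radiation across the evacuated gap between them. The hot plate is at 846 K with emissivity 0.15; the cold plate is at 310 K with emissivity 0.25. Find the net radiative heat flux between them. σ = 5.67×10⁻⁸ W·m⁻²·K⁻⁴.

For two infinite grey parallel plates, q = σ(T₁⁴ − T₂⁴)/(1/ε₁ + 1/ε₂ − 1).
T₁⁴ − T₂⁴ = 5.122×10¹¹ − 9.235×10⁹ = 5.030×10¹¹ K⁴.
1/ε₁ + 1/ε₂ − 1 = 6.667 + 4.000 − 1 = 9.667.
q = 5.67×10⁻⁸ × 5.030×10¹¹ / 9.667.

q ≈ 2950 W/m²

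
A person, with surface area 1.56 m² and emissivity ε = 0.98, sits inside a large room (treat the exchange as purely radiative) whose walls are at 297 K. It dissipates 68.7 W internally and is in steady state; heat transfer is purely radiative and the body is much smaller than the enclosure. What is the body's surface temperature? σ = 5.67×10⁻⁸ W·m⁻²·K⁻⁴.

T ≈ 304 K

For a small grey body in a large enclosure, net radiated power = εσA(T⁴ − T_w⁴).
Steady state: P = εσA(T⁴ − T_w⁴) with A = 1.56 m².
T⁴ = P/(εσA) + T_w⁴ = 68.7/(0.98·5.67×10⁻⁸·1.560) + (297)⁴
    = 7.925×10⁸ + 7.781×10⁹ = 8.573×10⁹ K⁴.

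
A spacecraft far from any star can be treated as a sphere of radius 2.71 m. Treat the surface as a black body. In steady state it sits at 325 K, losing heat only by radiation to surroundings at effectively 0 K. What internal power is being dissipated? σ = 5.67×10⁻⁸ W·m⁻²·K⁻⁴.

P ≈ 58400 W

Steady state: P = εσA T⁴.
A = 4πr² = 92.29 m²; T⁴ = (325)⁴ = 1.116×10¹⁰ K⁴.
P = 1.0 × 5.67×10⁻⁸ × 92.29 × 1.116×10¹⁰.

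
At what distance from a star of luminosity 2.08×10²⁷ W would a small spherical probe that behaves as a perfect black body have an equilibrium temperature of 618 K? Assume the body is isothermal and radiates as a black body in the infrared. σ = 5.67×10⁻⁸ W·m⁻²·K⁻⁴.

For an isothermal black-emitting sphere, (1−a)S·πr² = σ·4πr²·T⁴ ⇒ S = 4σT⁴/(1−a).
S = 4·5.67×10⁻⁸·(618)⁴/1.00 = 33080 W/m².
Flux falls as S = L/(4πd²), so d = √(L/(4πS)) = √(2.08×10²⁷/(4π·33080)).

d ≈ 7.07×10¹⁰ m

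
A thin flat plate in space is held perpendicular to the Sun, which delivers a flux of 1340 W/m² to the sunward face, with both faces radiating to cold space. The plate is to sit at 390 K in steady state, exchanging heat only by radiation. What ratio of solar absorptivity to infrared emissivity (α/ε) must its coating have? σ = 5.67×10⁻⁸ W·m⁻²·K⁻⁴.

Balance: αS·A = εσ·2A·T⁴ ⇒ α/ε = 2σT⁴/S.
α/ε = 2·5.67×10⁻⁸·(390)⁴/1340 = 2·5.67×10⁻⁸·2.313×10¹⁰/1340.

α/ε ≈ 1.96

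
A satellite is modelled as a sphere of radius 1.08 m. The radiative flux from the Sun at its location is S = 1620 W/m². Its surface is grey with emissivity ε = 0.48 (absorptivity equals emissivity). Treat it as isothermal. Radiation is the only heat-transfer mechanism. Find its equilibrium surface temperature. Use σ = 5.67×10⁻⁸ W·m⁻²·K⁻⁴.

T ≈ 291 K

At equilibrium, absorbed power = emitted power.
Absorbing cross-section = πr² = 3.664 m²; emitting surface = 4πr² = 14.66 m² (ratio 4).
εS·A_cross = εσ·A_surf·T⁴  ⇒  T⁴ = S/(4σ)   (ε cancels).
T⁴ = 1620/(4·5.67×10⁻⁸) = 7.143×10⁹ K⁴.
T = (7.143×10⁹)^(1/4).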